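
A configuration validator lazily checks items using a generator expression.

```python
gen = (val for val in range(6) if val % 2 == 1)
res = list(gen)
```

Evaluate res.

Step 1: Filter range(6) keeping only odd values:
  val=0: even, excluded
  val=1: odd, included
  val=2: even, excluded
  val=3: odd, included
  val=4: even, excluded
  val=5: odd, included
Therefore res = [1, 3, 5].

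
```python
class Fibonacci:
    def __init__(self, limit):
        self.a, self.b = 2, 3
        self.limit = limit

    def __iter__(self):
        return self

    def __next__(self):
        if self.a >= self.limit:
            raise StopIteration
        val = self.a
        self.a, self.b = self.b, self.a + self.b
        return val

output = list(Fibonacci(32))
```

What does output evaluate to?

Step 1: Fibonacci-like sequence (a=2, b=3) until >= 32:
  Yield 2, then a,b = 3,5
  Yield 3, then a,b = 5,8
  Yield 5, then a,b = 8,13
  Yield 8, then a,b = 13,21
  Yield 13, then a,b = 21,34
  Yield 21, then a,b = 34,55
Step 2: 34 >= 32, stop.
Therefore output = [2, 3, 5, 8, 13, 21].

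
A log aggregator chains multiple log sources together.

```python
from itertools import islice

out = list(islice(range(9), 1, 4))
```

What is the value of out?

Step 1: islice(range(9), 1, 4) takes elements at indices [1, 4).
Step 2: Elements: [1, 2, 3].
Therefore out = [1, 2, 3].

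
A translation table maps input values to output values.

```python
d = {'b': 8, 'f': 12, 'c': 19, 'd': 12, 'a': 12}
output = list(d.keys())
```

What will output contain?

Step 1: d.keys() returns the dictionary keys in insertion order.
Therefore output = ['b', 'f', 'c', 'd', 'a'].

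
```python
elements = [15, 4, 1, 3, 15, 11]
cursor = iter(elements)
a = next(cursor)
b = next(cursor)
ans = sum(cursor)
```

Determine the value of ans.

Step 1: Create iterator over [15, 4, 1, 3, 15, 11].
Step 2: a = next() = 15, b = next() = 4.
Step 3: sum() of remaining [1, 3, 15, 11] = 30.
Therefore ans = 30.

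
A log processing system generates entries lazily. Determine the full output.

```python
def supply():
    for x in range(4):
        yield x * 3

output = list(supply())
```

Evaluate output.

Step 1: For each x in range(4), yield x * 3:
  x=0: yield 0 * 3 = 0
  x=1: yield 1 * 3 = 3
  x=2: yield 2 * 3 = 6
  x=3: yield 3 * 3 = 9
Therefore output = [0, 3, 6, 9].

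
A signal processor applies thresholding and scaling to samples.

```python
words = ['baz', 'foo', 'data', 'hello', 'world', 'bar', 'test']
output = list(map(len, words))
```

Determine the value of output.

Step 1: Map len() to each word:
  'baz' -> 3
  'foo' -> 3
  'data' -> 4
  'hello' -> 5
  'world' -> 5
  'bar' -> 3
  'test' -> 4
Therefore output = [3, 3, 4, 5, 5, 3, 4].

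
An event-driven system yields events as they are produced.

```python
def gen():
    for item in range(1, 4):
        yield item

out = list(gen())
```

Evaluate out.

Step 1: The generator yields each value from range(1, 4).
Step 2: list() consumes all yields: [1, 2, 3].
Therefore out = [1, 2, 3].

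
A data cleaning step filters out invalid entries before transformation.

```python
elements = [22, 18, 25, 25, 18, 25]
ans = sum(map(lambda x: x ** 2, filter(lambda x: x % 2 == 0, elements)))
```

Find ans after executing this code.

Step 1: Filter even numbers from [22, 18, 25, 25, 18, 25]: [22, 18, 18]
Step 2: Square each: [484, 324, 324]
Step 3: Sum = 1132.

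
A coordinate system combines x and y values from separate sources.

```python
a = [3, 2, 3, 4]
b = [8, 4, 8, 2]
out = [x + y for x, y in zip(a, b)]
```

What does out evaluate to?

Step 1: Add corresponding elements:
  3 + 8 = 11
  2 + 4 = 6
  3 + 8 = 11
  4 + 2 = 6
Therefore out = [11, 6, 11, 6].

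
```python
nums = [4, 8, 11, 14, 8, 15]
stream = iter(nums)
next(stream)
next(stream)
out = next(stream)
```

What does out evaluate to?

Step 1: Create iterator over [4, 8, 11, 14, 8, 15].
Step 2: next() consumes 4.
Step 3: next() consumes 8.
Step 4: next() returns 11.
Therefore out = 11.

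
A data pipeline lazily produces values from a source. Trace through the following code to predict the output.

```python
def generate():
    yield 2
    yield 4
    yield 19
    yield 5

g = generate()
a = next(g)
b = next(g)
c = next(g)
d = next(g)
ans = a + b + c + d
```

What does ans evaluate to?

Step 1: Create generator and consume all values:
  a = next(g) = 2
  b = next(g) = 4
  c = next(g) = 19
  d = next(g) = 5
Step 2: ans = 2 + 4 + 19 + 5 = 30.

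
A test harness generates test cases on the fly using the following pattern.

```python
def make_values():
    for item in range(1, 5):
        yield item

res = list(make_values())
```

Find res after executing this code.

Step 1: The generator yields each value from range(1, 5).
Step 2: list() consumes all yields: [1, 2, 3, 4].
Therefore res = [1, 2, 3, 4].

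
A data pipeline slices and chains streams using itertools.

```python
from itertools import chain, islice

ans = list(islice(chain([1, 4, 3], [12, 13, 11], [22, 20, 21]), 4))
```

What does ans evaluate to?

Step 1: chain([1, 4, 3], [12, 13, 11], [22, 20, 21]) = [1, 4, 3, 12, 13, 11, 22, 20, 21].
Step 2: islice takes first 4 elements: [1, 4, 3, 12].
Therefore ans = [1, 4, 3, 12].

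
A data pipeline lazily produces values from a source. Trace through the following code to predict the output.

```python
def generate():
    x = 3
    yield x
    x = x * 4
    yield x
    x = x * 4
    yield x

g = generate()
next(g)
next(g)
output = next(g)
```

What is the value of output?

Step 1: Trace through generator execution:
  Yield 1: x starts at 3, yield 3
  Yield 2: x = 3 * 4 = 12, yield 12
  Yield 3: x = 12 * 4 = 48, yield 48
Step 2: First next() gets 3, second next() gets the second value, third next() yields 48.
Therefore output = 48.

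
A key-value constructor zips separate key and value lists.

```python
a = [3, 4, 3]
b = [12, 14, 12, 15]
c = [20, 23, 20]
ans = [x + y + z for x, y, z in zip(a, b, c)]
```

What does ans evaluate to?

Step 1: zip three lists (truncates to shortest, len=3):
  3 + 12 + 20 = 35
  4 + 14 + 23 = 41
  3 + 12 + 20 = 35
Therefore ans = [35, 41, 35].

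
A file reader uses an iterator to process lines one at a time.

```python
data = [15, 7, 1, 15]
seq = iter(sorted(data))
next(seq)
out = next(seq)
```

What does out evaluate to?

Step 1: sorted([15, 7, 1, 15]) = [1, 7, 15, 15].
Step 2: Create iterator and skip 1 elements.
Step 3: next() returns 7.
Therefore out = 7.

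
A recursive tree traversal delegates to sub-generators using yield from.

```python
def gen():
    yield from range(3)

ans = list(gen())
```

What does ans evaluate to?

Step 1: yield from delegates to the iterable, yielding each element.
Step 2: Collected values: [0, 1, 2].
Therefore ans = [0, 1, 2].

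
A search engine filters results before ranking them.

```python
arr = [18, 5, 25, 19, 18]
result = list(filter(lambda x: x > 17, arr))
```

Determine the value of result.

Step 1: Filter elements > 17:
  18: kept
  5: removed
  25: kept
  19: kept
  18: kept
Therefore result = [18, 25, 19, 18].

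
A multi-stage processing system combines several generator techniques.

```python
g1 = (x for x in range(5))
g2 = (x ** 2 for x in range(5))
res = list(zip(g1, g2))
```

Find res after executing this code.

Step 1: g1 produces [0, 1, 2, 3, 4].
Step 2: g2 produces [0, 1, 4, 9, 16].
Step 3: zip pairs them: [(0, 0), (1, 1), (2, 4), (3, 9), (4, 16)].
Therefore res = [(0, 0), (1, 1), (2, 4), (3, 9), (4, 16)].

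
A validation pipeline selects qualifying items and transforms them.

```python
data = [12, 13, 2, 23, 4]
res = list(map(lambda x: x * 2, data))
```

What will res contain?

Step 1: Apply lambda x: x * 2 to each element:
  12 -> 24
  13 -> 26
  2 -> 4
  23 -> 46
  4 -> 8
Therefore res = [24, 26, 4, 46, 8].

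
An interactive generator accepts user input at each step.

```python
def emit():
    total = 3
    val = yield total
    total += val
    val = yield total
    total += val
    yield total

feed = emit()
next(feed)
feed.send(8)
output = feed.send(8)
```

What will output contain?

Step 1: next() -> yield total=3.
Step 2: send(8) -> val=8, total = 3+8 = 11, yield 11.
Step 3: send(8) -> val=8, total = 11+8 = 19, yield 19.
Therefore output = 19.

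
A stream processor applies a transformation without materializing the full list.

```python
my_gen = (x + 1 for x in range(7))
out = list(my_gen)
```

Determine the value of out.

Step 1: For each x in range(7), compute x+1:
  x=0: 0+1 = 1
  x=1: 1+1 = 2
  x=2: 2+1 = 3
  x=3: 3+1 = 4
  x=4: 4+1 = 5
  x=5: 5+1 = 6
  x=6: 6+1 = 7
Therefore out = [1, 2, 3, 4, 5, 6, 7].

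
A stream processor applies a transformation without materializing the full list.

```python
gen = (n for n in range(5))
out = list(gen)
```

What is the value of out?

Step 1: Generator expression iterates range(5): [0, 1, 2, 3, 4].
Step 2: list() collects all values.
Therefore out = [0, 1, 2, 3, 4].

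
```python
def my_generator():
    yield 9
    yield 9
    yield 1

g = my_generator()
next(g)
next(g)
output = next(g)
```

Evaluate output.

Step 1: my_generator() creates a generator.
Step 2: next(g) yields 9 (consumed and discarded).
Step 3: next(g) yields 9 (consumed and discarded).
Step 4: next(g) yields 1, assigned to output.
Therefore output = 1.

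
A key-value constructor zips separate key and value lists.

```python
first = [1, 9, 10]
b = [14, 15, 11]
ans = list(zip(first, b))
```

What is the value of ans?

Step 1: zip pairs elements at same index:
  Index 0: (1, 14)
  Index 1: (9, 15)
  Index 2: (10, 11)
Therefore ans = [(1, 14), (9, 15), (10, 11)].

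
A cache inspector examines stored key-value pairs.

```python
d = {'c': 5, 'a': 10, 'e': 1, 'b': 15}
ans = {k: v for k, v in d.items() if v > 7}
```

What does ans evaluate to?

Step 1: Filter items where value > 7:
  'c': 5 <= 7: removed
  'a': 10 > 7: kept
  'e': 1 <= 7: removed
  'b': 15 > 7: kept
Therefore ans = {'a': 10, 'b': 15}.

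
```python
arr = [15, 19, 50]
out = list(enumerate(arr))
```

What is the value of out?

Step 1: enumerate pairs each element with its index:
  (0, 15)
  (1, 19)
  (2, 50)
Therefore out = [(0, 15), (1, 19), (2, 50)].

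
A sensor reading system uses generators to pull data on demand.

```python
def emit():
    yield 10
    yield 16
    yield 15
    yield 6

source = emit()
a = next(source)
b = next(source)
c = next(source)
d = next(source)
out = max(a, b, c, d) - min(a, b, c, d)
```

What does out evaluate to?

Step 1: Create generator and consume all values:
  a = next(source) = 10
  b = next(source) = 16
  c = next(source) = 15
  d = next(source) = 6
Step 2: max = 16, min = 6, out = 16 - 6 = 10.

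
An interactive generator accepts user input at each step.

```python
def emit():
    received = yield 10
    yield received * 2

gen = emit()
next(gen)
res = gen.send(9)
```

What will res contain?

Step 1: next(gen) advances to first yield, producing 10.
Step 2: send(9) resumes, received = 9.
Step 3: yield received * 2 = 9 * 2 = 18.
Therefore res = 18.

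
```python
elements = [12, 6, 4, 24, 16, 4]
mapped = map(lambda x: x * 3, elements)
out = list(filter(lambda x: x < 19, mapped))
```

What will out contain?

Step 1: Map x * 3:
  12 -> 36
  6 -> 18
  4 -> 12
  24 -> 72
  16 -> 48
  4 -> 12
Step 2: Filter for < 19:
  36: removed
  18: kept
  12: kept
  72: removed
  48: removed
  12: kept
Therefore out = [18, 12, 12].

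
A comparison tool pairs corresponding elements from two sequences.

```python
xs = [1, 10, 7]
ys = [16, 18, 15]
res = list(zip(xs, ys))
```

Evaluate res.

Step 1: zip pairs elements at same index:
  Index 0: (1, 16)
  Index 1: (10, 18)
  Index 2: (7, 15)
Therefore res = [(1, 16), (10, 18), (7, 15)].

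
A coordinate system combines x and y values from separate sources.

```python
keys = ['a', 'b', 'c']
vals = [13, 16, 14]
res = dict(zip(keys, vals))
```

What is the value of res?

Step 1: zip pairs keys with values:
  'a' -> 13
  'b' -> 16
  'c' -> 14
Therefore res = {'a': 13, 'b': 16, 'c': 14}.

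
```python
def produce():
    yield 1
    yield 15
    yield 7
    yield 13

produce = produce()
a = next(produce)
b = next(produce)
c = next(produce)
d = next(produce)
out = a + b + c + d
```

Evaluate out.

Step 1: Create generator and consume all values:
  a = next(produce) = 1
  b = next(produce) = 15
  c = next(produce) = 7
  d = next(produce) = 13
Step 2: out = 1 + 15 + 7 + 13 = 36.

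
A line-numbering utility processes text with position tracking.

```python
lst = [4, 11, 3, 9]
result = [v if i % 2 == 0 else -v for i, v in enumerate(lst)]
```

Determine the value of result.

Step 1: For each (i, v), keep v if i is even, negate if odd:
  i=0 (even): keep 4
  i=1 (odd): negate to -11
  i=2 (even): keep 3
  i=3 (odd): negate to -9
Therefore result = [4, -11, 3, -9].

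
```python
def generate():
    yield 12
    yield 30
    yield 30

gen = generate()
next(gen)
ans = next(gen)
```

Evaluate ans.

Step 1: generate() creates a generator.
Step 2: next(gen) yields 12 (consumed and discarded).
Step 3: next(gen) yields 30, assigned to ans.
Therefore ans = 30.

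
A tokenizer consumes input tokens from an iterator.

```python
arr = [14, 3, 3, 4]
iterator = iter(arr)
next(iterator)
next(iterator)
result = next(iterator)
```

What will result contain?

Step 1: Create iterator over [14, 3, 3, 4].
Step 2: next() consumes 14.
Step 3: next() consumes 3.
Step 4: next() returns 3.
Therefore result = 3.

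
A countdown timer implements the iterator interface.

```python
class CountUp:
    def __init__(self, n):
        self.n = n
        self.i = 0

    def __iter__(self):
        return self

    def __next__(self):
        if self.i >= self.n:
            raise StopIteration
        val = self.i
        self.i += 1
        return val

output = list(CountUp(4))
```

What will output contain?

Step 1: CountUp(4) creates an iterator counting 0 to 3.
Step 2: list() consumes all values: [0, 1, 2, 3].
Therefore output = [0, 1, 2, 3].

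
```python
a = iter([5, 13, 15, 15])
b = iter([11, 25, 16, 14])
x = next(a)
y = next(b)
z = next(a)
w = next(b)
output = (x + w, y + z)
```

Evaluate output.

Step 1: a iterates [5, 13, 15, 15], b iterates [11, 25, 16, 14].
Step 2: x = next(a) = 5, y = next(b) = 11.
Step 3: z = next(a) = 13, w = next(b) = 25.
Step 4: output = (5 + 25, 11 + 13) = (30, 24).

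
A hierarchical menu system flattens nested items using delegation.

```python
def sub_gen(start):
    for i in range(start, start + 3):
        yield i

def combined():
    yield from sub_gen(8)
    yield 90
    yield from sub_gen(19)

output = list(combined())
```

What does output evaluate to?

Step 1: combined() delegates to sub_gen(8):
  yield 8
  yield 9
  yield 10
Step 2: yield 90
Step 3: Delegates to sub_gen(19):
  yield 19
  yield 20
  yield 21
Therefore output = [8, 9, 10, 90, 19, 20, 21].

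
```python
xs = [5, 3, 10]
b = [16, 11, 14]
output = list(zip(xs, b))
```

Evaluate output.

Step 1: zip pairs elements at same index:
  Index 0: (5, 16)
  Index 1: (3, 11)
  Index 2: (10, 14)
Therefore output = [(5, 16), (3, 11), (10, 14)].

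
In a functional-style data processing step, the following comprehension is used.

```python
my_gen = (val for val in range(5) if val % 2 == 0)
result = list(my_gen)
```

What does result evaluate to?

Step 1: Filter range(5) keeping only even values:
  val=0: even, included
  val=1: odd, excluded
  val=2: even, included
  val=3: odd, excluded
  val=4: even, included
Therefore result = [0, 2, 4].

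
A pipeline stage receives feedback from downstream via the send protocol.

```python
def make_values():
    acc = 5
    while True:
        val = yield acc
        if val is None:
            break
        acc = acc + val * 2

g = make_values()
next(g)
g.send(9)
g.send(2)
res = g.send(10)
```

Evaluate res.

Step 1: next() -> yield acc=5.
Step 2: send(9) -> val=9, acc = 5 + 9*2 = 23, yield 23.
Step 3: send(2) -> val=2, acc = 23 + 2*2 = 27, yield 27.
Step 4: send(10) -> val=10, acc = 27 + 10*2 = 47, yield 47.
Therefore res = 47.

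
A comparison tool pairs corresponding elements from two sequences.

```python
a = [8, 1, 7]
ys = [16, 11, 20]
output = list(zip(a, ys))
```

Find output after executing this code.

Step 1: zip pairs elements at same index:
  Index 0: (8, 16)
  Index 1: (1, 11)
  Index 2: (7, 20)
Therefore output = [(8, 16), (1, 11), (7, 20)].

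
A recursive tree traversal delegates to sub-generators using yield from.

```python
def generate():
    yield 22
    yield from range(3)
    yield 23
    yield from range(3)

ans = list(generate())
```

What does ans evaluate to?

Step 1: Trace yields in order:
  yield 22
  yield 0
  yield 1
  yield 2
  yield 23
  yield 0
  yield 1
  yield 2
Therefore ans = [22, 0, 1, 2, 23, 0, 1, 2].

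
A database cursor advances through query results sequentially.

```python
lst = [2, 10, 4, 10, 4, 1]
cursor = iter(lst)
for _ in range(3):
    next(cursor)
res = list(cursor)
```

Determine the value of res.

Step 1: Create iterator over [2, 10, 4, 10, 4, 1].
Step 2: Advance 3 positions (consuming [2, 10, 4]).
Step 3: list() collects remaining elements: [10, 4, 1].
Therefore res = [10, 4, 1].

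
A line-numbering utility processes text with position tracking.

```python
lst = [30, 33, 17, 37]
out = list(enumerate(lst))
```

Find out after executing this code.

Step 1: enumerate pairs each element with its index:
  (0, 30)
  (1, 33)
  (2, 17)
  (3, 37)
Therefore out = [(0, 30), (1, 33), (2, 17), (3, 37)].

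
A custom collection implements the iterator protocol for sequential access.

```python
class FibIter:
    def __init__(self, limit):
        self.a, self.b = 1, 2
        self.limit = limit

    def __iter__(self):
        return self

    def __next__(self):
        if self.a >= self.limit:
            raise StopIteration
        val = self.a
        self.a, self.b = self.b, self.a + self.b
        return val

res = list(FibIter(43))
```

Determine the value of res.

Step 1: Fibonacci-like sequence (a=1, b=2) until >= 43:
  Yield 1, then a,b = 2,3
  Yield 2, then a,b = 3,5
  Yield 3, then a,b = 5,8
  Yield 5, then a,b = 8,13
  Yield 8, then a,b = 13,21
  Yield 13, then a,b = 21,34
  Yield 21, then a,b = 34,55
  Yield 34, then a,b = 55,89
Step 2: 55 >= 43, stop.
Therefore res = [1, 2, 3, 5, 8, 13, 21, 34].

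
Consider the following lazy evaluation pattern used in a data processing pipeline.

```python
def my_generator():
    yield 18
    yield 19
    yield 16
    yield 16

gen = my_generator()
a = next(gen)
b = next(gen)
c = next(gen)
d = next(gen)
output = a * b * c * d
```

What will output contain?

Step 1: Create generator and consume all values:
  a = next(gen) = 18
  b = next(gen) = 19
  c = next(gen) = 16
  d = next(gen) = 16
Step 2: output = 18 * 19 * 16 * 16 = 87552.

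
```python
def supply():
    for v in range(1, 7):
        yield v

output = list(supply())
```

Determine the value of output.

Step 1: The generator yields each value from range(1, 7).
Step 2: list() consumes all yields: [1, 2, 3, 4, 5, 6].
Therefore output = [1, 2, 3, 4, 5, 6].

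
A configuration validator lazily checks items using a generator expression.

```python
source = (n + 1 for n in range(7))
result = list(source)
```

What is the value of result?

Step 1: For each n in range(7), compute n+1:
  n=0: 0+1 = 1
  n=1: 1+1 = 2
  n=2: 2+1 = 3
  n=3: 3+1 = 4
  n=4: 4+1 = 5
  n=5: 5+1 = 6
  n=6: 6+1 = 7
Therefore result = [1, 2, 3, 4, 5, 6, 7].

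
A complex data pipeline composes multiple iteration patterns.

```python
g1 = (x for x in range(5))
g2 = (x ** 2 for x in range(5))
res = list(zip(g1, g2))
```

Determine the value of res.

Step 1: g1 produces [0, 1, 2, 3, 4].
Step 2: g2 produces [0, 1, 4, 9, 16].
Step 3: zip pairs them: [(0, 0), (1, 1), (2, 4), (3, 9), (4, 16)].
Therefore res = [(0, 0), (1, 1), (2, 4), (3, 9), (4, 16)].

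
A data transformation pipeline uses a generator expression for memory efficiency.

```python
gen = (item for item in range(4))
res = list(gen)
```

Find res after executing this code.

Step 1: Generator expression iterates range(4): [0, 1, 2, 3].
Step 2: list() collects all values.
Therefore res = [0, 1, 2, 3].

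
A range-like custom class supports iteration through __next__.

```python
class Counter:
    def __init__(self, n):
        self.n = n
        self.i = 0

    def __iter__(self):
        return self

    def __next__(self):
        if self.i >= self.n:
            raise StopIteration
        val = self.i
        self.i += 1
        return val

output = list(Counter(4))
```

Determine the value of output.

Step 1: Counter(4) creates an iterator counting 0 to 3.
Step 2: list() consumes all values: [0, 1, 2, 3].
Therefore output = [0, 1, 2, 3].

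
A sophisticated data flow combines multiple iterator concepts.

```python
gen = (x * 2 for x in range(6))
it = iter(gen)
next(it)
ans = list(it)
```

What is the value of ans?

Step 1: Generator produces [0, 2, 4, 6, 8, 10].
Step 2: next(it) consumes first element (0).
Step 3: list(it) collects remaining: [2, 4, 6, 8, 10].
Therefore ans = [2, 4, 6, 8, 10].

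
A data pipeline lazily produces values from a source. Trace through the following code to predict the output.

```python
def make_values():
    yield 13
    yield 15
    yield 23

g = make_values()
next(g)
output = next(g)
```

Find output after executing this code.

Step 1: make_values() creates a generator.
Step 2: next(g) yields 13 (consumed and discarded).
Step 3: next(g) yields 15, assigned to output.
Therefore output = 15.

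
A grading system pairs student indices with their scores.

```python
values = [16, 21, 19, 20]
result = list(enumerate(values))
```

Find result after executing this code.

Step 1: enumerate pairs each element with its index:
  (0, 16)
  (1, 21)
  (2, 19)
  (3, 20)
Therefore result = [(0, 16), (1, 21), (2, 19), (3, 20)].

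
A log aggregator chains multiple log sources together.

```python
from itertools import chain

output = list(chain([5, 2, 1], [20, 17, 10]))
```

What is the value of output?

Step 1: chain() concatenates iterables: [5, 2, 1] + [20, 17, 10].
Therefore output = [5, 2, 1, 20, 17, 10].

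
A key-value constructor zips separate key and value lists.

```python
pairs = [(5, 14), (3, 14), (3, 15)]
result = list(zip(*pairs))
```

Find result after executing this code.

Step 1: zip(*pairs) transposes: unzips [(5, 14), (3, 14), (3, 15)] into separate sequences.
Step 2: First elements: (5, 3, 3), second elements: (14, 14, 15).
Therefore result = [(5, 3, 3), (14, 14, 15)].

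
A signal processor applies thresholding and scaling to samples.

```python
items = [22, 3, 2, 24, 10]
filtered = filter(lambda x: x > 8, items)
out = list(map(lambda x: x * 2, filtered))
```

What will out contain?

Step 1: Filter items for elements > 8:
  22: kept
  3: removed
  2: removed
  24: kept
  10: kept
Step 2: Map x * 2 on filtered [22, 24, 10]:
  22 -> 44
  24 -> 48
  10 -> 20
Therefore out = [44, 48, 20].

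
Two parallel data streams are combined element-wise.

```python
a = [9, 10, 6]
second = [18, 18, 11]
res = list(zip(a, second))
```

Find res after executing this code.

Step 1: zip pairs elements at same index:
  Index 0: (9, 18)
  Index 1: (10, 18)
  Index 2: (6, 11)
Therefore res = [(9, 18), (10, 18), (6, 11)].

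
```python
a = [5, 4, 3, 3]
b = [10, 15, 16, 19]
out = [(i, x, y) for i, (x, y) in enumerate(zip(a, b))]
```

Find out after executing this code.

Step 1: enumerate(zip(a, b)) gives index with paired elements:
  i=0: (5, 10)
  i=1: (4, 15)
  i=2: (3, 16)
  i=3: (3, 19)
Therefore out = [(0, 5, 10), (1, 4, 15), (2, 3, 16), (3, 3, 19)].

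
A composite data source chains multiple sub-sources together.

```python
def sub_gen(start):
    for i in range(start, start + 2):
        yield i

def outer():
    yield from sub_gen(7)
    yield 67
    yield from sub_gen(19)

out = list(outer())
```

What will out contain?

Step 1: outer() delegates to sub_gen(7):
  yield 7
  yield 8
Step 2: yield 67
Step 3: Delegates to sub_gen(19):
  yield 19
  yield 20
Therefore out = [7, 8, 67, 19, 20].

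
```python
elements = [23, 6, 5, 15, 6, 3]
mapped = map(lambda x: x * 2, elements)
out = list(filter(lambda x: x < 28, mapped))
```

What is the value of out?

Step 1: Map x * 2:
  23 -> 46
  6 -> 12
  5 -> 10
  15 -> 30
  6 -> 12
  3 -> 6
Step 2: Filter for < 28:
  46: removed
  12: kept
  10: kept
  30: removed
  12: kept
  6: kept
Therefore out = [12, 10, 12, 6].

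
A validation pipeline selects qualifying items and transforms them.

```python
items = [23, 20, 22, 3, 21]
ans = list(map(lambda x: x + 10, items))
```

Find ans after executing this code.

Step 1: Apply lambda x: x + 10 to each element:
  23 -> 33
  20 -> 30
  22 -> 32
  3 -> 13
  21 -> 31
Therefore ans = [33, 30, 32, 13, 31].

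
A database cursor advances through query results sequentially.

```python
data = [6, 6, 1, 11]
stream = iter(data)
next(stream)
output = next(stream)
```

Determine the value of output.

Step 1: Create iterator over [6, 6, 1, 11].
Step 2: next() consumes 6.
Step 3: next() returns 6.
Therefore output = 6.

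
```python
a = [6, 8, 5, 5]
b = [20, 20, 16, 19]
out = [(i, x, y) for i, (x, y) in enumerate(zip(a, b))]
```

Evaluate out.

Step 1: enumerate(zip(a, b)) gives index with paired elements:
  i=0: (6, 20)
  i=1: (8, 20)
  i=2: (5, 16)
  i=3: (5, 19)
Therefore out = [(0, 6, 20), (1, 8, 20), (2, 5, 16), (3, 5, 19)].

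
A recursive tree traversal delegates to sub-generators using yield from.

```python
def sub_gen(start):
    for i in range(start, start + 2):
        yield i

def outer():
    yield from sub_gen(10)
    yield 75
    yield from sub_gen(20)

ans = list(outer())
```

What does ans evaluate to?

Step 1: outer() delegates to sub_gen(10):
  yield 10
  yield 11
Step 2: yield 75
Step 3: Delegates to sub_gen(20):
  yield 20
  yield 21
Therefore ans = [10, 11, 75, 20, 21].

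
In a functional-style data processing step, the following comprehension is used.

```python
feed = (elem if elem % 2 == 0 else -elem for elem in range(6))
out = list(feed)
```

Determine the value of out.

Step 1: For each elem in range(6), yield elem if even, else -elem:
  elem=0: even, yield 0
  elem=1: odd, yield -1
  elem=2: even, yield 2
  elem=3: odd, yield -3
  elem=4: even, yield 4
  elem=5: odd, yield -5
Therefore out = [0, -1, 2, -3, 4, -5].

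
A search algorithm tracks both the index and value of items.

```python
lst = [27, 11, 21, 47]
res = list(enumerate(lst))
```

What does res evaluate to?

Step 1: enumerate pairs each element with its index:
  (0, 27)
  (1, 11)
  (2, 21)
  (3, 47)
Therefore res = [(0, 27), (1, 11), (2, 21), (3, 47)].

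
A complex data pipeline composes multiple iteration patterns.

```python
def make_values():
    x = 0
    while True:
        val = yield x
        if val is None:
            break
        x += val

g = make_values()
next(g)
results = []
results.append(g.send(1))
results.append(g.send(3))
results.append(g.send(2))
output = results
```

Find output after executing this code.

Step 1: next(g) -> yield 0.
Step 2: send(1) -> x = 1, yield 1.
Step 3: send(3) -> x = 4, yield 4.
Step 4: send(2) -> x = 6, yield 6.
Therefore output = [1, 4, 6].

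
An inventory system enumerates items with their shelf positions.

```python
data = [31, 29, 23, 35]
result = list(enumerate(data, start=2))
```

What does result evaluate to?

Step 1: enumerate with start=2:
  (2, 31)
  (3, 29)
  (4, 23)
  (5, 35)
Therefore result = [(2, 31), (3, 29), (4, 23), (5, 35)].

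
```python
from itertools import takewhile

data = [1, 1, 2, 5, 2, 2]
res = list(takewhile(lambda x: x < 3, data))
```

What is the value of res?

Step 1: takewhile stops at first element >= 3:
  1 < 3: take
  1 < 3: take
  2 < 3: take
  5 >= 3: stop
Therefore res = [1, 1, 2].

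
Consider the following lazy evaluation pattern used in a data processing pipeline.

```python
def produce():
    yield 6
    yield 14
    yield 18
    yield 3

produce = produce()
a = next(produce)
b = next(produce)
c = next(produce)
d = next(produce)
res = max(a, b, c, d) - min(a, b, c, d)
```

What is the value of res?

Step 1: Create generator and consume all values:
  a = next(produce) = 6
  b = next(produce) = 14
  c = next(produce) = 18
  d = next(produce) = 3
Step 2: max = 18, min = 3, res = 18 - 3 = 15.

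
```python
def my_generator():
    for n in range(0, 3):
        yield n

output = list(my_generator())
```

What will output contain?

Step 1: The generator yields each value from range(0, 3).
Step 2: list() consumes all yields: [0, 1, 2].
Therefore output = [0, 1, 2].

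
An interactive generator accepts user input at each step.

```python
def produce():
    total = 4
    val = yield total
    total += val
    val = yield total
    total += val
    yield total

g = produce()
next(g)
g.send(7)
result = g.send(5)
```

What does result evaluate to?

Step 1: next() -> yield total=4.
Step 2: send(7) -> val=7, total = 4+7 = 11, yield 11.
Step 3: send(5) -> val=5, total = 11+5 = 16, yield 16.
Therefore result = 16.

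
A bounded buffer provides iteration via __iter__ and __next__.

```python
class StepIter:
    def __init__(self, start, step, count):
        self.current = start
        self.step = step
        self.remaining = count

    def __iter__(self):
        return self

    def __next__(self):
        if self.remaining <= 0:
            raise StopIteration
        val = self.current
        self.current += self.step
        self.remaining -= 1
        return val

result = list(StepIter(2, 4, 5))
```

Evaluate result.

Step 1: StepIter starts at 2, increments by 4, for 5 steps:
  Yield 2, then current += 4
  Yield 6, then current += 4
  Yield 10, then current += 4
  Yield 14, then current += 4
  Yield 18, then current += 4
Therefore result = [2, 6, 10, 14, 18].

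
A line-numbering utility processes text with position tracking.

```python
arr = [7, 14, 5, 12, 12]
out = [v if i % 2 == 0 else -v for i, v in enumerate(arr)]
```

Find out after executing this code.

Step 1: For each (i, v), keep v if i is even, negate if odd:
  i=0 (even): keep 7
  i=1 (odd): negate to -14
  i=2 (even): keep 5
  i=3 (odd): negate to -12
  i=4 (even): keep 12
Therefore out = [7, -14, 5, -12, 12].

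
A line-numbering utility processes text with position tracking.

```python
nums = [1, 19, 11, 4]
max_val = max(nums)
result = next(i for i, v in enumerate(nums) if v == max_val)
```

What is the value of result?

Step 1: max([1, 19, 11, 4]) = 19.
Step 2: Find first index where value == 19:
  Index 0: 1 != 19
  Index 1: 19 == 19, found!
Therefore result = 1.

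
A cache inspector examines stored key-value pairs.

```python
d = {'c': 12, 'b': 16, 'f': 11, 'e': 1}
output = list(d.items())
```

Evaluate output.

Step 1: d.items() returns (key, value) pairs in insertion order.
Therefore output = [('c', 12), ('b', 16), ('f', 11), ('e', 1)].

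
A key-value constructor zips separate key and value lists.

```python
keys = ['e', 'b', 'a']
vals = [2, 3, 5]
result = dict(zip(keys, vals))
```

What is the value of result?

Step 1: zip pairs keys with values:
  'e' -> 2
  'b' -> 3
  'a' -> 5
Therefore result = {'e': 2, 'b': 3, 'a': 5}.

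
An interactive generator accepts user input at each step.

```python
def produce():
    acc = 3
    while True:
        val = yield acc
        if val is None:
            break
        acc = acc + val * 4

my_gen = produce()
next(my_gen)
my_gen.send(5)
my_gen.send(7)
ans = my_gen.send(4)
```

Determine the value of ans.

Step 1: next() -> yield acc=3.
Step 2: send(5) -> val=5, acc = 3 + 5*4 = 23, yield 23.
Step 3: send(7) -> val=7, acc = 23 + 7*4 = 51, yield 51.
Step 4: send(4) -> val=4, acc = 51 + 4*4 = 67, yield 67.
Therefore ans = 67.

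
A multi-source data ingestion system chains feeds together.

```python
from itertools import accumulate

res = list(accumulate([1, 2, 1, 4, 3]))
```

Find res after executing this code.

Step 1: accumulate computes running sums:
  + 1 = 1
  + 2 = 3
  + 1 = 4
  + 4 = 8
  + 3 = 11
Therefore res = [1, 3, 4, 8, 11].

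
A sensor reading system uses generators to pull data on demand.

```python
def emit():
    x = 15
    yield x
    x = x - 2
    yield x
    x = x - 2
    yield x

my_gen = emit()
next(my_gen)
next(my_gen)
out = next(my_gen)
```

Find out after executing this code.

Step 1: Trace through generator execution:
  Yield 1: x starts at 15, yield 15
  Yield 2: x = 15 - 2 = 13, yield 13
  Yield 3: x = 13 - 2 = 11, yield 11
Step 2: First next() gets 15, second next() gets the second value, third next() yields 11.
Therefore out = 11.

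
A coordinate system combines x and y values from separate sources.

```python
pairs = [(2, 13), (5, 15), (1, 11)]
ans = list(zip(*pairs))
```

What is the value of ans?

Step 1: zip(*pairs) transposes: unzips [(2, 13), (5, 15), (1, 11)] into separate sequences.
Step 2: First elements: (2, 5, 1), second elements: (13, 15, 11).
Therefore ans = [(2, 5, 1), (13, 15, 11)].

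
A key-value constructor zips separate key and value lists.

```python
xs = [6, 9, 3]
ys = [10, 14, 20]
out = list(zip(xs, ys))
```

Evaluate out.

Step 1: zip pairs elements at same index:
  Index 0: (6, 10)
  Index 1: (9, 14)
  Index 2: (3, 20)
Therefore out = [(6, 10), (9, 14), (3, 20)].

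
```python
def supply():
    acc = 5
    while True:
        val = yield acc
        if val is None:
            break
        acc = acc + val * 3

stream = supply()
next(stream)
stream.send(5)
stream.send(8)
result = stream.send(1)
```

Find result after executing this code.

Step 1: next() -> yield acc=5.
Step 2: send(5) -> val=5, acc = 5 + 5*3 = 20, yield 20.
Step 3: send(8) -> val=8, acc = 20 + 8*3 = 44, yield 44.
Step 4: send(1) -> val=1, acc = 44 + 1*3 = 47, yield 47.
Therefore result = 47.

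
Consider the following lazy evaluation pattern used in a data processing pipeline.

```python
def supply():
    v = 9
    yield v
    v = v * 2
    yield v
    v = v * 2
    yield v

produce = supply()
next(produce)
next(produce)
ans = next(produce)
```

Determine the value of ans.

Step 1: Trace through generator execution:
  Yield 1: v starts at 9, yield 9
  Yield 2: v = 9 * 2 = 18, yield 18
  Yield 3: v = 18 * 2 = 36, yield 36
Step 2: First next() gets 9, second next() gets the second value, third next() yields 36.
Therefore ans = 36.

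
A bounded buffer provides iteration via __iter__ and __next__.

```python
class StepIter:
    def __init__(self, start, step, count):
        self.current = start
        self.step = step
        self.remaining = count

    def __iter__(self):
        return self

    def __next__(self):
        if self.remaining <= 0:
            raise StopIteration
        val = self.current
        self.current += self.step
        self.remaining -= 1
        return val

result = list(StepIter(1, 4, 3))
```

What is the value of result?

Step 1: StepIter starts at 1, increments by 4, for 3 steps:
  Yield 1, then current += 4
  Yield 5, then current += 4
  Yield 9, then current += 4
Therefore result = [1, 5, 9].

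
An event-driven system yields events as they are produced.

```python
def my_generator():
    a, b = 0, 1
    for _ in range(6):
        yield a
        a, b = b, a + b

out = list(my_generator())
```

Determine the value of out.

Step 1: Fibonacci-like sequence starting with a=0, b=1:
  Iteration 1: yield a=0, then a,b = 1,1
  Iteration 2: yield a=1, then a,b = 1,2
  Iteration 3: yield a=1, then a,b = 2,3
  Iteration 4: yield a=2, then a,b = 3,5
  Iteration 5: yield a=3, then a,b = 5,8
  Iteration 6: yield a=5, then a,b = 8,13
Therefore out = [0, 1, 1, 2, 3, 5].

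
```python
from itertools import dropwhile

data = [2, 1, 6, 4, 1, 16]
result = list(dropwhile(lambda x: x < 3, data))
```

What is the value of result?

Step 1: dropwhile drops elements while < 3:
  2 < 3: dropped
  1 < 3: dropped
  6: kept (dropping stopped)
Step 2: Remaining elements kept regardless of condition.
Therefore result = [6, 4, 1, 16].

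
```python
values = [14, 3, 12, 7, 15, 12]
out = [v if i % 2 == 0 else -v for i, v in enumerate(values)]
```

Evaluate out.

Step 1: For each (i, v), keep v if i is even, negate if odd:
  i=0 (even): keep 14
  i=1 (odd): negate to -3
  i=2 (even): keep 12
  i=3 (odd): negate to -7
  i=4 (even): keep 15
  i=5 (odd): negate to -12
Therefore out = [14, -3, 12, -7, 15, -12].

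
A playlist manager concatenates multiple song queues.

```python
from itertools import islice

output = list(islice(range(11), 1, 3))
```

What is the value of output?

Step 1: islice(range(11), 1, 3) takes elements at indices [1, 3).
Step 2: Elements: [1, 2].
Therefore output = [1, 2].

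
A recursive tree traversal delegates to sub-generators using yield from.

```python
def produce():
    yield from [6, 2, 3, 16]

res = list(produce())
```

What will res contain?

Step 1: yield from delegates to the iterable, yielding each element.
Step 2: Collected values: [6, 2, 3, 16].
Therefore res = [6, 2, 3, 16].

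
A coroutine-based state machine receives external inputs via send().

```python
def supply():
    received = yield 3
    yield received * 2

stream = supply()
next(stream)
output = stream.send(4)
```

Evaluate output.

Step 1: next(stream) advances to first yield, producing 3.
Step 2: send(4) resumes, received = 4.
Step 3: yield received * 2 = 4 * 2 = 8.
Therefore output = 8.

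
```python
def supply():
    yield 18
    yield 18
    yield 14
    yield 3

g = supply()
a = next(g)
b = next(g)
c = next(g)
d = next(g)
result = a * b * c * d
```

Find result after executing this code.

Step 1: Create generator and consume all values:
  a = next(g) = 18
  b = next(g) = 18
  c = next(g) = 14
  d = next(g) = 3
Step 2: result = 18 * 18 * 14 * 3 = 13608.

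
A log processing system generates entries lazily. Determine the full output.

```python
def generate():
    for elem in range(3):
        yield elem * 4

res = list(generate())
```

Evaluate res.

Step 1: For each elem in range(3), yield elem * 4:
  elem=0: yield 0 * 4 = 0
  elem=1: yield 1 * 4 = 4
  elem=2: yield 2 * 4 = 8
Therefore res = [0, 4, 8].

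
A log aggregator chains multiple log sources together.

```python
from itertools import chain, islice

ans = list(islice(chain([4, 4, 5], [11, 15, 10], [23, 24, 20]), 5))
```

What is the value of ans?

Step 1: chain([4, 4, 5], [11, 15, 10], [23, 24, 20]) = [4, 4, 5, 11, 15, 10, 23, 24, 20].
Step 2: islice takes first 5 elements: [4, 4, 5, 11, 15].
Therefore ans = [4, 4, 5, 11, 15].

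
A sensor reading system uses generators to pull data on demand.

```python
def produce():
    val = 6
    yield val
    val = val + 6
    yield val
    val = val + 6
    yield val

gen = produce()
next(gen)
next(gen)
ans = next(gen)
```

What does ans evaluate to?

Step 1: Trace through generator execution:
  Yield 1: val starts at 6, yield 6
  Yield 2: val = 6 + 6 = 12, yield 12
  Yield 3: val = 12 + 6 = 18, yield 18
Step 2: First next() gets 6, second next() gets the second value, third next() yields 18.
Therefore ans = 18.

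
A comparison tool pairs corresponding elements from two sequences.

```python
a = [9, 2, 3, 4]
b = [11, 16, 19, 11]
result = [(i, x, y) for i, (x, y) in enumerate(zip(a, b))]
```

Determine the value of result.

Step 1: enumerate(zip(a, b)) gives index with paired elements:
  i=0: (9, 11)
  i=1: (2, 16)
  i=2: (3, 19)
  i=3: (4, 11)
Therefore result = [(0, 9, 11), (1, 2, 16), (2, 3, 19), (3, 4, 11)].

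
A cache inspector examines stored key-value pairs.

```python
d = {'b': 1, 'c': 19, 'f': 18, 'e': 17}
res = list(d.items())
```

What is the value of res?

Step 1: d.items() returns (key, value) pairs in insertion order.
Therefore res = [('b', 1), ('c', 19), ('f', 18), ('e', 17)].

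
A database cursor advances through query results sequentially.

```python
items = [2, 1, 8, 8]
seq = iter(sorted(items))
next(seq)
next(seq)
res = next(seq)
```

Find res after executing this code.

Step 1: sorted([2, 1, 8, 8]) = [1, 2, 8, 8].
Step 2: Create iterator and skip 2 elements.
Step 3: next() returns 8.
Therefore res = 8.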